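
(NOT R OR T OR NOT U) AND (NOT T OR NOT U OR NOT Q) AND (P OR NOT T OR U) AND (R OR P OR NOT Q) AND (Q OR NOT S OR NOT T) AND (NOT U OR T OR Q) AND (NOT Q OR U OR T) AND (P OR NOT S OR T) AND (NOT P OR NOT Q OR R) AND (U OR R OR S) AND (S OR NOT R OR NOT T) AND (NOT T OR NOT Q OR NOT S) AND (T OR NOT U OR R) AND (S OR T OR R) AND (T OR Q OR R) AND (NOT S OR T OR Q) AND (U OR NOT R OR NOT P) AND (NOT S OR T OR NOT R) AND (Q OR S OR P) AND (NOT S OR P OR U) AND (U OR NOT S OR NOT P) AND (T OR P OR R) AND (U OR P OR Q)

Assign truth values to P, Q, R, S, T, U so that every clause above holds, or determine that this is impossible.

Suppose R = false.
Suppose P = true.
The clause (NOT Q) is unit, so Q = false.
The clause (T) is unit, so T = true.
The clause (NOT S) is unit, so S = false.
The clause (U) is unit, so U = true.
Every clause now holds.

P=true, Q=false, R=false, S=false, T=true, U=true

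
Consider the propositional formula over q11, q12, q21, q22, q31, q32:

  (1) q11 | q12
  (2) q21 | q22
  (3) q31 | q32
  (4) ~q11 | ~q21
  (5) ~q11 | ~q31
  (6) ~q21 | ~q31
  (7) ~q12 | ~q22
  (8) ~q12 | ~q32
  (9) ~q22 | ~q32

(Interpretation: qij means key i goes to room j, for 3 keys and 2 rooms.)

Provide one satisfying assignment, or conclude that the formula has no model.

UNSATISFIABLE

Suppose q11 = 1.
The clause (~q21) is unit, so q21 = 0.
The clause (q22) is unit, so q22 = 1.
The clause (~q31) is unit, so q31 = 0.
The clause (q32) is unit, so q32 = 1.
But (~q32) is also a unit clause — contradiction.
Undo q11 and try q11 = 0.
The clause (q12) is unit, so q12 = 1.
The clause (~q22) is unit, so q22 = 0.
The clause (q21) is unit, so q21 = 1.
The clause (~q31) is unit, so q31 = 0.
The clause (q32) is unit, so q32 = 1.
But (~q32) is also a unit clause — contradiction.
Both values of q11 lead to a conflict.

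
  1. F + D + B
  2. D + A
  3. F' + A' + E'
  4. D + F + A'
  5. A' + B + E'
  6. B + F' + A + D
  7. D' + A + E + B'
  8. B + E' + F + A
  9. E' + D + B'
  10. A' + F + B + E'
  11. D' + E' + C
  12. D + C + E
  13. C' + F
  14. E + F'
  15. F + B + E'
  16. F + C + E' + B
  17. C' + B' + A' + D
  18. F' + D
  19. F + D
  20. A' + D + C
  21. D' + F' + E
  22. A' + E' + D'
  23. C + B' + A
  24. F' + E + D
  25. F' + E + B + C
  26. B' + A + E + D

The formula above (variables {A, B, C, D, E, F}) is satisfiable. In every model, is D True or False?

True

Suppose D = 0.
(A) alone gives A = 1.
(F) alone gives F = 1.
That conflicts with the unit clause (F').
So every satisfying assignment has D = True.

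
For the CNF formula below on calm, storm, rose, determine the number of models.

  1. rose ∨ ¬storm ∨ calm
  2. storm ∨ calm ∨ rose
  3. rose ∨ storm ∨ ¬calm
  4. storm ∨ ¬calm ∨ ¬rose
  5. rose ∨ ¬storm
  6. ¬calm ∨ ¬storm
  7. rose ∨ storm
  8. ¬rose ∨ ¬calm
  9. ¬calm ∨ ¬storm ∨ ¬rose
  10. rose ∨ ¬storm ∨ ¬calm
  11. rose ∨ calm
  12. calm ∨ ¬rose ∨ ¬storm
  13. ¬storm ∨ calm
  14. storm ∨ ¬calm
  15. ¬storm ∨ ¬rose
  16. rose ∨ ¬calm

1

There are 2^3 = 8 truth assignments over (calm, storm, rose).
Check each against the 16 clauses (columns in the order calm, storm, rose):
  F F F  ✗ fails (storm ∨ calm ∨ rose)
  F F T  ✓ satisfies all
  F T F  ✗ fails (rose ∨ ¬storm ∨ calm)
  F T T  ✗ fails (calm ∨ ¬rose ∨ ¬storm)
  T F F  ✗ fails (rose ∨ storm ∨ ¬calm)
  T F T  ✗ fails (storm ∨ ¬calm ∨ ¬rose)
  T T F  ✗ fails (rose ∨ ¬storm)
  T T T  ✗ fails (¬calm ∨ ¬storm)
1 of the 8 rows is a model.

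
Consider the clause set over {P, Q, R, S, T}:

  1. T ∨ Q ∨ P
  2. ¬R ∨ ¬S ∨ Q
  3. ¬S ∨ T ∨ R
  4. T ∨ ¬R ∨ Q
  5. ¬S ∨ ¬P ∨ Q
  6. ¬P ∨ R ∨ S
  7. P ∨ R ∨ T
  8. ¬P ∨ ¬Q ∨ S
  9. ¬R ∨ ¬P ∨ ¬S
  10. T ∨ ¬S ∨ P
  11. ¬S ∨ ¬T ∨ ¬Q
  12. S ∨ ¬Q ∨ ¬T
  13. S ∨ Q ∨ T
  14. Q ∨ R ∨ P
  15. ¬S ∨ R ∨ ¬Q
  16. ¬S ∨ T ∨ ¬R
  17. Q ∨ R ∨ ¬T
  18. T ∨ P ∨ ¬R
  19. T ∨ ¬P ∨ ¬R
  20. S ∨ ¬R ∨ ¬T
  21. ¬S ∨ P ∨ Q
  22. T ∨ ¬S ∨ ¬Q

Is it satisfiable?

No, unsatisfiable

Branch on T: set T = True.
Branch on S: set S = False.
(¬Q) alone gives Q = False.
(R) alone gives R = True.
That conflicts with the unit clause (¬R).
That branch fails; take S = True instead.
(¬Q) alone gives Q = False.
(¬R) alone gives R = False.
That conflicts with the unit clause (R).
Both values of S lead to a conflict.
That branch fails; take T = False instead.
Branch on Q: set Q = True.
(¬S) alone gives S = False.
(¬P) alone gives P = False.
(R) alone gives R = True.
That conflicts with the unit clause (¬R).
That branch fails; take Q = False instead.
(P) alone gives P = True.
(¬R) alone gives R = False.
(¬S) alone gives S = False.
That conflicts with the unit clause (S).
Both values of Q lead to a conflict.
Both values of T lead to a conflict.
No assignment satisfies every clause.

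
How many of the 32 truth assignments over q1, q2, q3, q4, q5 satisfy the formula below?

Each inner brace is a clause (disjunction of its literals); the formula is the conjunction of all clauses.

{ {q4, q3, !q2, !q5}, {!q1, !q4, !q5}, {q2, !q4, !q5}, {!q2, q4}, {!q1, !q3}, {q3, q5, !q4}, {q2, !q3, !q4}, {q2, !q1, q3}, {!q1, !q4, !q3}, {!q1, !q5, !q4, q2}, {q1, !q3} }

3

There are 2^5 = 32 truth assignments over (q1, q2, q3, q4, q5).
Split on q1. With q1 = true, the clauses containing q1 are satisfied and !q1 drops from the rest; 0 of the 2^4 = 16 assignments to the other variables satisfy what remains.
With q1 = false, by the same count on the reduced clause set, 3 assignments work.
Total: 0 + 3 = 3.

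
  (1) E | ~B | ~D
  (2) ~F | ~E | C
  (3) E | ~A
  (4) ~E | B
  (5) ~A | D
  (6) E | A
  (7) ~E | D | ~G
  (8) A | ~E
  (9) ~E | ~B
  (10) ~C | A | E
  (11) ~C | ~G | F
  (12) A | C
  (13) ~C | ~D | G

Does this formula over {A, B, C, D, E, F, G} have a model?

Unsatisfiable

Case E = 1:
The clause (B) is unit, so B = 1.
Now (~B) is unsatisfied and unit — conflict.
So E must be the other value — set E = 0.
The clause (~A) is unit, so A = 0.
Now (A) is unsatisfied and unit — conflict.
Neither E = 1 nor E = 0 works.
No assignment satisfies every clause.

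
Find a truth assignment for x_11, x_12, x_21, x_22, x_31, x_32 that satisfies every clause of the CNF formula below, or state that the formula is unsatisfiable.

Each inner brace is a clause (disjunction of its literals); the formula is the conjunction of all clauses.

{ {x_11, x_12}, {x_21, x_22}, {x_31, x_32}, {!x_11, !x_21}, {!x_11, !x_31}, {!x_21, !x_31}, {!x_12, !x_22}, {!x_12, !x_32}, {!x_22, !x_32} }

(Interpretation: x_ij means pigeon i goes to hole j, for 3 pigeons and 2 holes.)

UNSATISFIABLE

Branch on x_11: set x_11 = true.
From the singleton clause (!x_21), x_21 = false.
From the singleton clause (x_22), x_22 = true.
From the singleton clause (!x_31), x_31 = false.
From the singleton clause (x_32), x_32 = true.
Now (!x_32) is unsatisfied and unit — conflict.
So x_11 must be the other value — set x_11 = false.
From the singleton clause (x_12), x_12 = true.
From the singleton clause (!x_22), x_22 = false.
From the singleton clause (x_21), x_21 = true.
From the singleton clause (!x_31), x_31 = false.
From the singleton clause (x_32), x_32 = true.
Now (!x_32) is unsatisfied and unit — conflict.
Neither x_11 = true nor x_11 = false works.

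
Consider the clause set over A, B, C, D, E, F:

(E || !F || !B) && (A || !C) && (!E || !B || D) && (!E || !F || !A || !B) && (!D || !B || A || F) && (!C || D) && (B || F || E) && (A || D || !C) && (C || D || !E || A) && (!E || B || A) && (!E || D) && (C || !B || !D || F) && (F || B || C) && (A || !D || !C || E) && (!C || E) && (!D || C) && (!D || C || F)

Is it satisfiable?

Try A = true.
Try C = true.
The clause (D) is unit, so D = true.
The clause (E) is unit, so E = true.
Try F = false.
No clause remains; B is free.
A satisfying assignment: A ↦ true, B ↦ true, C ↦ true, D ↦ true, E ↦ true, F ↦ false.

Yes, satisfiable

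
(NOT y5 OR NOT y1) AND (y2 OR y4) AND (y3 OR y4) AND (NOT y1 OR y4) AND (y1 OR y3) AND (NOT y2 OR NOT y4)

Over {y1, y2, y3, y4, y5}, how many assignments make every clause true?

6

There are 2^5 = 32 truth assignments over (y1, y2, y3, y4, y5).
Split on y4. With y4 = true, the clauses containing y4 are satisfied and NOT y4 drops from the rest; 4 of the 2^4 = 16 assignments to the other variables satisfy what remains.
With y4 = false, by the same count on the reduced clause set, 2 assignments work.
(One model: y1=F, y2=F, y3=T, y4=T, y5=F.)
Total: 4 + 2 = 6.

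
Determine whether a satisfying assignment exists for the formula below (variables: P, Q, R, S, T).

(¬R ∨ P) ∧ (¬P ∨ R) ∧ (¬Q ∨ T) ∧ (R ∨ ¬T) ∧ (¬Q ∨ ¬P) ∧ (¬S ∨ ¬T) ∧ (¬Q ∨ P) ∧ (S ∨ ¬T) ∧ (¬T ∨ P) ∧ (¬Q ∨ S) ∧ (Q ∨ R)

Yes, satisfiable

Case R = True:
Unit clause (P) forces P = True.
Unit clause (¬Q) forces Q = False.
Case S = False:
Unit clause (¬T) forces T = False.
Every clause now holds.
A satisfying assignment: P ↦ True; Q ↦ False; R ↦ True; S ↦ False; T ↦ False.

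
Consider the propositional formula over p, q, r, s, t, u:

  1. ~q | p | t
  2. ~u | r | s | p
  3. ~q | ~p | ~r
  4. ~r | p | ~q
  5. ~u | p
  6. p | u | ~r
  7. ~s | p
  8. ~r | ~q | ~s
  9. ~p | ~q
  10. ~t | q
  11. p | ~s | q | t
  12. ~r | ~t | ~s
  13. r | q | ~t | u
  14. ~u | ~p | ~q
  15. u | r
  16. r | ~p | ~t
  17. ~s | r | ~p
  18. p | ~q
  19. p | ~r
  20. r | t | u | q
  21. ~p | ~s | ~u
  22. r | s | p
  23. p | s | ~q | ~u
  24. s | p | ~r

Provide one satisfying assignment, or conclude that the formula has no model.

Try u = 1.
The clause (p) is unit, so p = 1.
The clause (~q) is unit, so q = 0.
The clause (~t) is unit, so t = 0.
The clause (~s) is unit, so s = 0.
No clause remains; r is free.

p ↦ 1, q ↦ 0, r ↦ 0, s ↦ 0, t ↦ 0, u ↦ 1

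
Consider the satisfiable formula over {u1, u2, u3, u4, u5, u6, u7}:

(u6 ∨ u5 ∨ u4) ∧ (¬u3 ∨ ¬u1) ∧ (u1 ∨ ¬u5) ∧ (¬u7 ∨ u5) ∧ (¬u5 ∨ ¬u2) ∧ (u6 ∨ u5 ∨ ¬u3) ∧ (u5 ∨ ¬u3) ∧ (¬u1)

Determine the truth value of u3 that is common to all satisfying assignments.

False

Suppose u3 = True.
(¬u1) alone gives u1 = False.
(¬u5) alone gives u5 = False.
Now (u5) is unsatisfied and unit — conflict.
So every satisfying assignment has u3 = False.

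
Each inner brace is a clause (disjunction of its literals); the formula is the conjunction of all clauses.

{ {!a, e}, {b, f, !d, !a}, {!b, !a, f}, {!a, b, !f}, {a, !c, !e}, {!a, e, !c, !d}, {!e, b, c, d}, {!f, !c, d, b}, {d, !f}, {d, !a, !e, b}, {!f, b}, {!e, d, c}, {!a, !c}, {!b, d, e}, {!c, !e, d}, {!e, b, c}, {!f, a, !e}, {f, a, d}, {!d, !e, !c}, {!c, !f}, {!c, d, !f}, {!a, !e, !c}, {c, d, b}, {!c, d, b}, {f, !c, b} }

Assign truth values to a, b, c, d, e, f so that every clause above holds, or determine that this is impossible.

a ↦ false; b ↦ true; c ↦ true; d ↦ true; e ↦ false; f ↦ false

Suppose a = false.
Suppose c = true.
The clause (!e) is unit, so e = false.
The clause (!f) is unit, so f = false.
The clause (d) is unit, so d = true.
The clause (b) is unit, so b = true.
All clauses are satisfied.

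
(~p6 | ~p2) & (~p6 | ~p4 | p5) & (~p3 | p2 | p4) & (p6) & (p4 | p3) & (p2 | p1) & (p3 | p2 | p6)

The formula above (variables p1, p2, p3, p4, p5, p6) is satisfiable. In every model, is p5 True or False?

True

Suppose p5 = 0.
The clause (p6) is unit, so p6 = 1.
The clause (~p2) is unit, so p2 = 0.
The clause (~p4) is unit, so p4 = 0.
The clause (~p3) is unit, so p3 = 0.
That conflicts with the unit clause (p3).
So every satisfying assignment has p5 = True.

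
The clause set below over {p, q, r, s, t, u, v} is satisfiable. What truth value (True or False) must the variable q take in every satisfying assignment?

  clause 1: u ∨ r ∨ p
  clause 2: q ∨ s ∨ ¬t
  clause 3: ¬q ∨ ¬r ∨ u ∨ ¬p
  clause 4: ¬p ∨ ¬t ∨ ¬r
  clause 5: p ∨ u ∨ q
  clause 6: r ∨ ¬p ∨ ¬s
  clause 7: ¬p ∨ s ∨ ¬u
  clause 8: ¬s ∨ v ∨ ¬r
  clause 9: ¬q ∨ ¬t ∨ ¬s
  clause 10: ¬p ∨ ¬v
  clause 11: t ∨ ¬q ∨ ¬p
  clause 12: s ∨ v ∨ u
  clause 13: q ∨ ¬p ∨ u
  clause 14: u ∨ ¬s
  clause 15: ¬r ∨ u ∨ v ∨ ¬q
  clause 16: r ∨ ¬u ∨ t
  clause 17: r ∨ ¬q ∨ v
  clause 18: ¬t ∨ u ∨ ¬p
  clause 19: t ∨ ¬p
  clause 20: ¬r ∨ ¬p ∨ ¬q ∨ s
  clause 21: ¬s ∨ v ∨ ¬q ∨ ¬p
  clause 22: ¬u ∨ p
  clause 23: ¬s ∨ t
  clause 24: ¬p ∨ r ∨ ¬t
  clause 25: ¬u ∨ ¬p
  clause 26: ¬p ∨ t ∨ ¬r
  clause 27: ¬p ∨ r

Suppose q = False.
Try s = True.
The clause (u) is unit, so u = True.
The clause (p) is unit, so p = True.
But (¬p) is also a unit clause — contradiction.
That branch fails; take s = False instead.
The clause (¬t) is unit, so t = False.
The clause (¬p) is unit, so p = False.
The clause (u) is unit, so u = True.
But (¬u) is also a unit clause — contradiction.
Both values of s lead to a conflict.
So every satisfying assignment has q = True.

True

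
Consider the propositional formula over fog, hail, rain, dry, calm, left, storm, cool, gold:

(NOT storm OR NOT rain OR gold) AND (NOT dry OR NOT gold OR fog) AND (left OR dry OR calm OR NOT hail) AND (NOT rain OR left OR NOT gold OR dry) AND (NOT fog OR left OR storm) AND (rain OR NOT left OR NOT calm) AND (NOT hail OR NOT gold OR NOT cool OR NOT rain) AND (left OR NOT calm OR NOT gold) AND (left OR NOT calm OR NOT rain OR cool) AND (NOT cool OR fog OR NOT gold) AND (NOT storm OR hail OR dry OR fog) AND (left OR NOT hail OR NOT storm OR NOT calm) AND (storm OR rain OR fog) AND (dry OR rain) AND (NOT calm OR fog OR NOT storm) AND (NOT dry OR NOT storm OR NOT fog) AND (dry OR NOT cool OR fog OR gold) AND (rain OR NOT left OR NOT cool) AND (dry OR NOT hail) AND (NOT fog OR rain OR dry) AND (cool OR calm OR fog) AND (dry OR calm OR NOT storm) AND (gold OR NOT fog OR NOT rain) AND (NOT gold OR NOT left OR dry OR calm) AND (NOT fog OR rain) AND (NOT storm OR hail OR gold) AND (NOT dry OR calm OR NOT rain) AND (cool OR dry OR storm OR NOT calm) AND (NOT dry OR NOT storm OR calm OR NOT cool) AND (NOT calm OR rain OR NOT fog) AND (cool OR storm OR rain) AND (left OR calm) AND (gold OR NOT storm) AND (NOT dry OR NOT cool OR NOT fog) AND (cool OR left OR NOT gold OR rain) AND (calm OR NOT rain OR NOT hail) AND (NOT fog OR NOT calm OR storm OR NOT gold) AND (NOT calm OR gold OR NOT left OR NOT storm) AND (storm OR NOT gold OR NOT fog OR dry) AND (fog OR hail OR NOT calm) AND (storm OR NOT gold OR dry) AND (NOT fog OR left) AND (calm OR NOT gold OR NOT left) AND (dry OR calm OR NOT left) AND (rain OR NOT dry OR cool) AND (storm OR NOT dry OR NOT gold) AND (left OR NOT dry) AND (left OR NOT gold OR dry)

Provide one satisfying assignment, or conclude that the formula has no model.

Suppose dry = false.
Unit clause (rain) forces rain = true.
Unit clause (NOT hail) forces hail = false.
Suppose storm = true.
Unit clause (gold) forces gold = true.
Unit clause (left) forces left = true.
Unit clause (fog) forces fog = true.
Unit clause (calm) forces calm = true.
Every clause is now satisfied; cool is unconstrained.

fog=true, hail=false, rain=true, dry=false, calm=true, left=true, storm=true, cool=false, gold=true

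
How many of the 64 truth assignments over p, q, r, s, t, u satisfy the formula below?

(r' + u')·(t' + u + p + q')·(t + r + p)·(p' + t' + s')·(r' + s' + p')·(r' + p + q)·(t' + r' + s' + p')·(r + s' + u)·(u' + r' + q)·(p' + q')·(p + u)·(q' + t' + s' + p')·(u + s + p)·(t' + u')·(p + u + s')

There are 2^6 = 64 truth assignments over (p, q, r, s, t, u).
Split on p. With p = 1, the clauses containing p are satisfied and p' drops from the rest; 6 of the 2^5 = 32 assignments to the other variables satisfy what remains.
With p = 0, by the same count on the reduced clause set, 0 assignments work.
(One model: p=T, q=F, r=F, s=F, t=F, u=F.)
Total: 6 + 0 = 6.

6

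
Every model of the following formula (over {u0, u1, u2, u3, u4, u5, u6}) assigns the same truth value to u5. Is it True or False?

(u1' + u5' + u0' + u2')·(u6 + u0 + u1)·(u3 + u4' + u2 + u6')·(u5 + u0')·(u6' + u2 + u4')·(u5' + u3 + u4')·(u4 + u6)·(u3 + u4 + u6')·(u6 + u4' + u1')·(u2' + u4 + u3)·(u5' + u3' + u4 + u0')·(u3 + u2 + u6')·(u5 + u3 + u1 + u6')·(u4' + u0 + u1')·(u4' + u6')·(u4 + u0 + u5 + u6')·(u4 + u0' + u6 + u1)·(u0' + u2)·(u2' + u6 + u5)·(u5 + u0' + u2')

Suppose u5 = 0.
(u0') alone gives u0 = 0.
Suppose u6 = 1.
(u4') alone gives u4 = 0.
That conflicts with the unit clause (u4).
Undo u6 and try u6 = 0.
(u1) alone gives u1 = 1.
(u4) alone gives u4 = 1.
That conflicts with the unit clause (u4').
Both values of u6 lead to a conflict.
So every satisfying assignment has u5 = True.

True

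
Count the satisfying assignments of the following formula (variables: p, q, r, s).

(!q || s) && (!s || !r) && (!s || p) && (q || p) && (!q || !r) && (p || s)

There are 2^4 = 16 truth assignments over (p, q, r, s).
Check each against the 6 clauses (columns in the order p, q, r, s):
  F F F F  ✗ fails (q || p)
  F F F T  ✗ fails (!s || p)
  F F T F  ✗ fails (q || p)
  F F T T  ✗ fails (!s || !r)
  F T F F  ✗ fails (!q || s)
  F T F T  ✗ fails (!s || p)
  F T T F  ✗ fails (!q || s)
  F T T T  ✗ fails (!s || !r)
  T F F F  ✓ satisfies all
  T F F T  ✓ satisfies all
  T F T F  ✓ satisfies all
  T F T T  ✗ fails (!s || !r)
  T T F F  ✗ fails (!q || s)
  T T F T  ✓ satisfies all
  T T T F  ✗ fails (!q || s)
  T T T T  ✗ fails (!s || !r)
4 of the 16 rows are models.

4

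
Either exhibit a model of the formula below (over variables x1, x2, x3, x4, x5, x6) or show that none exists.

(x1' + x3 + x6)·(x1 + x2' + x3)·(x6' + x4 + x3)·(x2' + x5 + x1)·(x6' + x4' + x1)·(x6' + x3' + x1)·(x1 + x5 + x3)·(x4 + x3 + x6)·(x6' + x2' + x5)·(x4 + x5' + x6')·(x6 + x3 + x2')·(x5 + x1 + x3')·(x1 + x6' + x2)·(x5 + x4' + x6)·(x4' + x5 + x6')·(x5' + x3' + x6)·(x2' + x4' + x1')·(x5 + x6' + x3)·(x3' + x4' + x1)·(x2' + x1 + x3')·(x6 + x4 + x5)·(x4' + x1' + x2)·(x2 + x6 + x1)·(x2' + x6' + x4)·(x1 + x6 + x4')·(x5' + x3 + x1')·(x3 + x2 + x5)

x1 ↦ 1; x2 ↦ 0; x3 ↦ 1; x4 ↦ 0; x5 ↦ 0; x6 ↦ 1

Suppose x1 = 1.
Suppose x3 = 1.
Suppose x5 = 0.
Suppose x6 = 1.
Unit clause (x2') forces x2 = 0.
Unit clause (x4') forces x4 = 0.
This assignment satisfies each clause.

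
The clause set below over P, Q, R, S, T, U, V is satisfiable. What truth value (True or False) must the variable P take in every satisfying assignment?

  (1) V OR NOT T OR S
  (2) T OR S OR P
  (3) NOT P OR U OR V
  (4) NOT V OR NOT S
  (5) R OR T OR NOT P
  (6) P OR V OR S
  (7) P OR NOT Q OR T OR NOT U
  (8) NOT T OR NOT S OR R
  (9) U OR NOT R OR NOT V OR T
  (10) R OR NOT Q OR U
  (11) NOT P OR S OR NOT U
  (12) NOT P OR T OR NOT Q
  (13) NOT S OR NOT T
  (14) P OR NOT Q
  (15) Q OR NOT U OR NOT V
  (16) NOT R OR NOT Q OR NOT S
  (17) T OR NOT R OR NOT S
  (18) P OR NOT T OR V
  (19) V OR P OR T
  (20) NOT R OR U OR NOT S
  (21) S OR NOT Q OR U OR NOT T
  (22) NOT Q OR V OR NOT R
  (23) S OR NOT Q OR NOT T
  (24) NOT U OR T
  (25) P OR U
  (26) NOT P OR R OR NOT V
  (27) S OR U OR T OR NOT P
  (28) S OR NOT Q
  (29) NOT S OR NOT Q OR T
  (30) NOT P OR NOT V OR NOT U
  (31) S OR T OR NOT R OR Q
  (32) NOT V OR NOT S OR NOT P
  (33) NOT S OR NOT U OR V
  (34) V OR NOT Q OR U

True

Suppose P = false.
From the singleton clause (NOT Q), Q = false.
From the singleton clause (U), U = true.
From the singleton clause (NOT V), V = false.
From the singleton clause (S), S = true.
But (NOT S) is also a unit clause — contradiction.
So every satisfying assignment has P = True.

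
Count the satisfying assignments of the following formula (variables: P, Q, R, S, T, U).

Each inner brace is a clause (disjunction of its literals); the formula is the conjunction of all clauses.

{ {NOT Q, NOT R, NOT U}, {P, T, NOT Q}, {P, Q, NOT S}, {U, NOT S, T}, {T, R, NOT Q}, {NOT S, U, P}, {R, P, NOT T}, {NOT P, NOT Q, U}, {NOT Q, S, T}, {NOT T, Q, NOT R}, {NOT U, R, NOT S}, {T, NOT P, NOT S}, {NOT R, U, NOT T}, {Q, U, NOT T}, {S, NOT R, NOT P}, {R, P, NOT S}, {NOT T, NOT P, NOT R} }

There are 2^6 = 64 truth assignments over (P, Q, R, S, T, U).
Split on S. With S = true, the clauses containing S are satisfied and NOT S drops from the rest; 0 of the 2^5 = 32 assignments to the other variables satisfy what remains.
With S = false, by the same count on the reduced clause set, 8 assignments work.
Total: 0 + 8 = 8.

8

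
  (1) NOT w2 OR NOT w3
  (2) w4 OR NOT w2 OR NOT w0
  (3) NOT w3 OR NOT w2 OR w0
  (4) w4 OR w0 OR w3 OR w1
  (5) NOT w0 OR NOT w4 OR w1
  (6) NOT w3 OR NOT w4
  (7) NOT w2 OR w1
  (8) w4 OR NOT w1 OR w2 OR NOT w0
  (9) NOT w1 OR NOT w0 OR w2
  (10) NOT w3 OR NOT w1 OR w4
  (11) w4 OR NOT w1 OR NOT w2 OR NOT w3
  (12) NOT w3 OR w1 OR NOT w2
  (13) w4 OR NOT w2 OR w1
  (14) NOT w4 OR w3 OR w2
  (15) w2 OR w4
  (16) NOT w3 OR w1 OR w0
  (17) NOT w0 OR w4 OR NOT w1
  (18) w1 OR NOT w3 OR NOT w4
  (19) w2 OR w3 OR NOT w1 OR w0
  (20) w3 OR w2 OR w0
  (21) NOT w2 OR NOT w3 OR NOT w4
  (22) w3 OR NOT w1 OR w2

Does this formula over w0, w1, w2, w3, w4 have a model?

Suppose w2 = true.
(NOT w3) alone gives w3 = false.
(w1) alone gives w1 = true.
Suppose w4 = false.
(NOT w0) alone gives w0 = false.
This assignment satisfies each clause.
A satisfying assignment: w0 ↦ false; w1 ↦ true; w2 ↦ true; w3 ↦ false; w4 ↦ false.

Yes, satisfiable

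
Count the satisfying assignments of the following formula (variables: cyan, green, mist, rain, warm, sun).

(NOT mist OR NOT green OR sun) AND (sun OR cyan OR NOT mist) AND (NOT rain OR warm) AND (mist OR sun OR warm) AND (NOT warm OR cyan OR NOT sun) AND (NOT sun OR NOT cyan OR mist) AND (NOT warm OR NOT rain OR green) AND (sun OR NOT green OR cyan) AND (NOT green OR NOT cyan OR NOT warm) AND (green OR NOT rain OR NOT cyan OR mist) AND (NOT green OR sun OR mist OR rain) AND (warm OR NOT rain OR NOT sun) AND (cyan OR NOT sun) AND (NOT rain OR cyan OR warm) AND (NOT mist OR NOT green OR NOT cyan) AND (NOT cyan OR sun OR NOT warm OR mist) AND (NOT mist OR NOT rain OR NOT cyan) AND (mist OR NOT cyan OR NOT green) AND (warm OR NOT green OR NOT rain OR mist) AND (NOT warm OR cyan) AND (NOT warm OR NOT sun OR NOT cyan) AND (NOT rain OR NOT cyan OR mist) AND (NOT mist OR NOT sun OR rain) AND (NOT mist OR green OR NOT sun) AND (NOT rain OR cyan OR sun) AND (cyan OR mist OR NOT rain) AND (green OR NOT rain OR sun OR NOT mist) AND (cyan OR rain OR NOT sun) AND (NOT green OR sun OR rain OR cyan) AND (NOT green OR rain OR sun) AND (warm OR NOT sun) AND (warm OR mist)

There are 2^6 = 64 truth assignments over (cyan, green, mist, rain, warm, sun).
Split on warm. With warm = true, the clauses containing warm are satisfied and NOT warm drops from the rest; 1 of the 2^5 = 32 assignments to the other variables satisfy what remains.
With warm = false, by the same count on the reduced clause set, 1 assignment works.
Total: 1 + 1 = 2.

2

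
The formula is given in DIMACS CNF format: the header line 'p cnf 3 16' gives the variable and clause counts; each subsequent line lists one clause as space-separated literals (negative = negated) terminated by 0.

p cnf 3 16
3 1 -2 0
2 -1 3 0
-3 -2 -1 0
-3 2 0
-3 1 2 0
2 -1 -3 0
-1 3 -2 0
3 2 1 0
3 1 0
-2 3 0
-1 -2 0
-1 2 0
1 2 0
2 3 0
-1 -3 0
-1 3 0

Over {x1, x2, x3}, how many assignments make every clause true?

There are 2^3 = 8 truth assignments over (x1, x2, x3).
Split on x1. With x1 = True, the clauses containing x1 are satisfied and ¬x1 drops from the rest; 0 of the 2^2 = 4 assignments to the other variables satisfy what remains.
With x1 = False, by the same count on the reduced clause set, 1 assignment works.
(One model: x1=F, x2=T, x3=T.)
Total: 0 + 1 = 1.

1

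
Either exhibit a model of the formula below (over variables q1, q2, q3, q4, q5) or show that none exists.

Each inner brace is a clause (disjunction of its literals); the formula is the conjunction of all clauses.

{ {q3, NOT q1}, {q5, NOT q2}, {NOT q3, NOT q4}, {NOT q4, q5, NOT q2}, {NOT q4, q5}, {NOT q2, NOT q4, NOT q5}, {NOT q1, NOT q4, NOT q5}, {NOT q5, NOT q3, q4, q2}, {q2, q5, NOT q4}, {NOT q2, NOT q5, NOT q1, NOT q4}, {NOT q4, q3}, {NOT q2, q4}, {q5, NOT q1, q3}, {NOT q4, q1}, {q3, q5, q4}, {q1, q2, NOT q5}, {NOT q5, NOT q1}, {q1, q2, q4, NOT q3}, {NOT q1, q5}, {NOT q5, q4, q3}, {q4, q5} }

Case q3 = true:
From the singleton clause (NOT q4), q4 = false.
From the singleton clause (NOT q2), q2 = false.
From the singleton clause (NOT q5), q5 = false.
But (q5) is also a unit clause — contradiction.
So q3 must be the other value — set q3 = false.
From the singleton clause (NOT q1), q1 = false.
From the singleton clause (NOT q4), q4 = false.
From the singleton clause (NOT q2), q2 = false.
From the singleton clause (q5), q5 = true.
But (NOT q5) is also a unit clause — contradiction.
Both values of q3 lead to a conflict.

UNSATISFIABLE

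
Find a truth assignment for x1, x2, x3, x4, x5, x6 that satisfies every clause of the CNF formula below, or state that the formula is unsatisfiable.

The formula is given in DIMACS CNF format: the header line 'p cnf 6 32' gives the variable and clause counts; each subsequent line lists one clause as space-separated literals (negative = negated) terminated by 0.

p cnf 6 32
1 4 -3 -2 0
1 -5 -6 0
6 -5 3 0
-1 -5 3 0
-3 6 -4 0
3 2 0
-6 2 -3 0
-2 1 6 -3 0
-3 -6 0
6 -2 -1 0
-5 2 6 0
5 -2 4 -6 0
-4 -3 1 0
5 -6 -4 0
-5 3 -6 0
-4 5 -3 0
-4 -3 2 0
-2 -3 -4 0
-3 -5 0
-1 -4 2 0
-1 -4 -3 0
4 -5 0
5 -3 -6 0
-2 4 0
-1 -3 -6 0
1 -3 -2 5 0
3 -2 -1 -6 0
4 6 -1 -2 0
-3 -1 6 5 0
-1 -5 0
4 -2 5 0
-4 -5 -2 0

x1 ↦ False, x2 ↦ False, x3 ↦ True, x4 ↦ False, x5 ↦ False, x6 ↦ False

Suppose x3 = True.
(¬x6) alone gives x6 = False.
(¬x4) alone gives x4 = False.
(¬x5) alone gives x5 = False.
(¬x2) alone gives x2 = False.
(¬x1) alone gives x1 = False.
This assignment satisfies each clause.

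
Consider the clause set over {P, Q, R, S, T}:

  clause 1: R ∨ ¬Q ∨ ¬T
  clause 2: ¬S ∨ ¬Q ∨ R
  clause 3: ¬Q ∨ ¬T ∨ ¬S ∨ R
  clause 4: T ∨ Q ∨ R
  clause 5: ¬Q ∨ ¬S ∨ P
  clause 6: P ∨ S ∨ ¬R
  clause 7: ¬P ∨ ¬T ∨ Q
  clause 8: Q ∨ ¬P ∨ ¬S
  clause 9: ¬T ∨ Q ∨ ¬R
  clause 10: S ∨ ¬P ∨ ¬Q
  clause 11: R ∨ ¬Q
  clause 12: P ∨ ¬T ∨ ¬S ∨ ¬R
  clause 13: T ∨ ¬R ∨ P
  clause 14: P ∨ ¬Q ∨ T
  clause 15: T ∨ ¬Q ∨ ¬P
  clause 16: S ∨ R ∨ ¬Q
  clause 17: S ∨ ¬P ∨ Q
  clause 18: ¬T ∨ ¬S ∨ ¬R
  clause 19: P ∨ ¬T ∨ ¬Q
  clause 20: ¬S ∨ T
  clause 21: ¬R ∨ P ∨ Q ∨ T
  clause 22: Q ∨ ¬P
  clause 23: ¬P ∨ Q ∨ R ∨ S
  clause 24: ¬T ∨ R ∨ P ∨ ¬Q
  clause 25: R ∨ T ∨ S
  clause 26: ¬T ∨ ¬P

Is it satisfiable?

Yes

Case R = False:
From the singleton clause (¬Q), Q = False.
From the singleton clause (T), T = True.
From the singleton clause (¬P), P = False.
All clauses hold; S can take either value.
A satisfying assignment: P=False; Q=False; R=False; S=True; T=True.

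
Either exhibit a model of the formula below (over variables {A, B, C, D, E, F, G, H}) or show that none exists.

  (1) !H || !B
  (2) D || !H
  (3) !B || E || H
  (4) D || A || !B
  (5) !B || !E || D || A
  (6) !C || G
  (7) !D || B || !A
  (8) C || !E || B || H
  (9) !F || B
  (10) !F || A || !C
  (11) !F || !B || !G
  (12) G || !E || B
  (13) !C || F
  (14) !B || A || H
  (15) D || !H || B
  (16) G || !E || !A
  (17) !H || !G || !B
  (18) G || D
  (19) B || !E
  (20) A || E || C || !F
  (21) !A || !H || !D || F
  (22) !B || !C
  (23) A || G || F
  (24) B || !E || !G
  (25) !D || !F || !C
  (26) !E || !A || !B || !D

A=false,  B=false,  C=false,  D=true,  E=false,  F=false,  G=true,  H=false

Case H = false:
Case B = false:
The clause (!F) is unit, so F = false.
The clause (!C) is unit, so C = false.
The clause (!E) is unit, so E = false.
Case D = true:
The clause (!A) is unit, so A = false.
The clause (G) is unit, so G = true.
This assignment satisfies each clause.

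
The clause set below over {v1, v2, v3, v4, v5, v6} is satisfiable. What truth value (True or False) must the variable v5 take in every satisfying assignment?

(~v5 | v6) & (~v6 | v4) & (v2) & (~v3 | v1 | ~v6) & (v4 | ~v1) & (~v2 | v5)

True

Suppose v5 = 0.
The clause (v2) is unit, so v2 = 1.
But (~v2) is also a unit clause — contradiction.
So every satisfying assignment has v5 = True.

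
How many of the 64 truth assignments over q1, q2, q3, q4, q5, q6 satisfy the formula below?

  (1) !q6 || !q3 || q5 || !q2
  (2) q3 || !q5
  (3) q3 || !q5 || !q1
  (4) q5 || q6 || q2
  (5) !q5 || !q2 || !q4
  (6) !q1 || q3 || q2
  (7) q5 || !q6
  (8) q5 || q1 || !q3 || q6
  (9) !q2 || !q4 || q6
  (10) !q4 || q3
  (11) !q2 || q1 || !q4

15

There are 2^6 = 64 truth assignments over (q1, q2, q3, q4, q5, q6).
Split on q5. With q5 = true, the clauses containing q5 are satisfied and !q5 drops from the rest; 12 of the 2^5 = 32 assignments to the other variables satisfy what remains.
With q5 = false, by the same count on the reduced clause set, 3 assignments work.
(One model: q1=F, q2=F, q3=T, q4=F, q5=T, q6=F.)
Total: 12 + 3 = 15.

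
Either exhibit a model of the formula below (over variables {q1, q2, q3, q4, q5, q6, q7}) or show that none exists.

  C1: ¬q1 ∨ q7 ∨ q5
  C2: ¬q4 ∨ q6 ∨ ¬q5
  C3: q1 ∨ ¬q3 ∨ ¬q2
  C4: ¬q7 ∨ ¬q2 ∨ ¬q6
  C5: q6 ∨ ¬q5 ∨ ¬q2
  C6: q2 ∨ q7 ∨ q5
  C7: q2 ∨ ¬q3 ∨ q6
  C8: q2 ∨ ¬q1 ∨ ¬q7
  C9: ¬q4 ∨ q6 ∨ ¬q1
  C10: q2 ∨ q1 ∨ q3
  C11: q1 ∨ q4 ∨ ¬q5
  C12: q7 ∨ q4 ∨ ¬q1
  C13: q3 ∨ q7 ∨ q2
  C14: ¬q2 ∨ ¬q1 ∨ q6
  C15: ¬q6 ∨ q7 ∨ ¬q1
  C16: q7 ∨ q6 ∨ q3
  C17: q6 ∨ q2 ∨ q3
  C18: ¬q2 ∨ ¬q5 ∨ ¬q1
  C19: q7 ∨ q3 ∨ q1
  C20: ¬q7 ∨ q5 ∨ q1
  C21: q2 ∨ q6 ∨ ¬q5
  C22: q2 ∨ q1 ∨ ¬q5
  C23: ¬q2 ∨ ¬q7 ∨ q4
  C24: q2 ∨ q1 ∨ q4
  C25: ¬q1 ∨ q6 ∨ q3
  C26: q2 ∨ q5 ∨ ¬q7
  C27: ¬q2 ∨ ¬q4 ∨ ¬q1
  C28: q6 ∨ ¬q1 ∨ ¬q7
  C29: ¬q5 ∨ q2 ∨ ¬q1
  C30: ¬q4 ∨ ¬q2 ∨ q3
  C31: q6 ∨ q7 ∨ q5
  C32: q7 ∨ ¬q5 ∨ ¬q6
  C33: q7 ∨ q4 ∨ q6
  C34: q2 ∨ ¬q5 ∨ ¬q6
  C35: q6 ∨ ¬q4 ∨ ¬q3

UNSATISFIABLE

Suppose q1 = False.
Suppose q3 = False.
(q2) alone gives q2 = True.
(q7) alone gives q7 = True.
(¬q6) alone gives q6 = False.
(¬q5) alone gives q5 = False.
But (q5) is also a unit clause — contradiction.
Undo q3 and try q3 = True.
(¬q2) alone gives q2 = False.
(q6) alone gives q6 = True.
(¬q5) alone gives q5 = False.
(q7) alone gives q7 = True.
But (¬q7) is also a unit clause — contradiction.
Either choice for q3 ends in contradiction.
Undo q1 and try q1 = True.
Suppose q7 = True.
(q2) alone gives q2 = True.
(¬q6) alone gives q6 = False.
But (q6) is also a unit clause — contradiction.
Undo q7 and try q7 = False.
(q5) alone gives q5 = True.
(q4) alone gives q4 = True.
(q6) alone gives q6 = True.
But (¬q6) is also a unit clause — contradiction.
Either choice for q7 ends in contradiction.
Either choice for q1 ends in contradiction.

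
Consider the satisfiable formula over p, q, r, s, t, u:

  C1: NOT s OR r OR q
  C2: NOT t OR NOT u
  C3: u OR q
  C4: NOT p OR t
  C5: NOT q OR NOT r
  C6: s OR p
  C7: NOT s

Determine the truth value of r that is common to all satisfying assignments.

False

Suppose r = true.
The clause (NOT q) is unit, so q = false.
The clause (u) is unit, so u = true.
The clause (NOT t) is unit, so t = false.
The clause (NOT p) is unit, so p = false.
The clause (s) is unit, so s = true.
Now (NOT s) is unsatisfied and unit — conflict.
So every satisfying assignment has r = False.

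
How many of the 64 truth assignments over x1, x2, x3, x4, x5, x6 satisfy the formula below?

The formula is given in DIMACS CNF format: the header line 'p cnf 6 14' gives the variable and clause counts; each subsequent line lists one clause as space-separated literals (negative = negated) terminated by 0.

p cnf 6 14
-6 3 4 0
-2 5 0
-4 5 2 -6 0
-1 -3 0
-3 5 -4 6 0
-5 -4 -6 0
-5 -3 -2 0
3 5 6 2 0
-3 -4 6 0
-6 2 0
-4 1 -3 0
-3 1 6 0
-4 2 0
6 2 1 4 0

5

There are 2^6 = 64 truth assignments over (x1, x2, x3, x4, x5, x6).
Split on x3. With x3 = True, the clauses containing x3 are satisfied and ¬x3 drops from the rest; 0 of the 2^5 = 32 assignments to the other variables satisfy what remains.
With x3 = False, by the same count on the reduced clause set, 5 assignments work.
(One model: x1=F, x2=T, x3=F, x4=F, x5=T, x6=F.)
Total: 0 + 5 = 5.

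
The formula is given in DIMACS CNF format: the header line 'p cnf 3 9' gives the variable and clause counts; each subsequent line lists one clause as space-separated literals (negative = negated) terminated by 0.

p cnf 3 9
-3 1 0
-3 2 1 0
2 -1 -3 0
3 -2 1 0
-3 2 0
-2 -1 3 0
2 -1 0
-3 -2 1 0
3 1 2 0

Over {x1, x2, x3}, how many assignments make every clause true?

There are 2^3 = 8 truth assignments over (x1, x2, x3).
Check each against the 9 clauses (columns in the order x1, x2, x3):
  F F F  ✗ fails (x3 ∨ x1 ∨ x2)
  F F T  ✗ fails (¬x3 ∨ x1)
  F T F  ✗ fails (x3 ∨ ¬x2 ∨ x1)
  F T T  ✗ fails (¬x3 ∨ x1)
  T F F  ✗ fails (x2 ∨ ¬x1)
  T F T  ✗ fails (x2 ∨ ¬x1 ∨ ¬x3)
  T T F  ✗ fails (¬x2 ∨ ¬x1 ∨ x3)
  T T T  ✓ satisfies all
1 of the 8 rows is a model.

1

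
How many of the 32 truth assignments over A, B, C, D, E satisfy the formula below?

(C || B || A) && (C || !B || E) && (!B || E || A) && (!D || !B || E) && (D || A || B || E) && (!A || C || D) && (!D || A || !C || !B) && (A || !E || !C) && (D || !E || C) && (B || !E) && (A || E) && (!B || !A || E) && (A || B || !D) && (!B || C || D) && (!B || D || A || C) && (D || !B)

There are 2^5 = 32 truth assignments over (A, B, C, D, E).
Split on B. With B = true, the clauses containing B are satisfied and !B drops from the rest; 3 of the 2^4 = 16 assignments to the other variables satisfy what remains.
With B = false, by the same count on the reduced clause set, 3 assignments work.
(One model: A=F, B=T, C=F, D=T, E=T.)
Total: 3 + 3 = 6.

6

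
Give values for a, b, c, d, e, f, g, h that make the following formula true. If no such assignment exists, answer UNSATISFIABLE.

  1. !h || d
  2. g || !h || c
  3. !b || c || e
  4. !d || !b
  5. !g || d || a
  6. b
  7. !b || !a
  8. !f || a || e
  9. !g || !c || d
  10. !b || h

The clause (b) is unit, so b = true.
The clause (!d) is unit, so d = false.
The clause (!h) is unit, so h = false.
That conflicts with the unit clause (h).

UNSATISFIABLE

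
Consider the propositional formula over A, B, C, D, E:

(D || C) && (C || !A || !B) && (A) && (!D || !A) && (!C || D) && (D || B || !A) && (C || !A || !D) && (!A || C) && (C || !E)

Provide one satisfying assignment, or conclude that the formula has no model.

The clause (A) is unit, so A = true.
The clause (!D) is unit, so D = false.
The clause (C) is unit, so C = true.
Now (!C) is unsatisfied and unit — conflict.

UNSATISFIABLE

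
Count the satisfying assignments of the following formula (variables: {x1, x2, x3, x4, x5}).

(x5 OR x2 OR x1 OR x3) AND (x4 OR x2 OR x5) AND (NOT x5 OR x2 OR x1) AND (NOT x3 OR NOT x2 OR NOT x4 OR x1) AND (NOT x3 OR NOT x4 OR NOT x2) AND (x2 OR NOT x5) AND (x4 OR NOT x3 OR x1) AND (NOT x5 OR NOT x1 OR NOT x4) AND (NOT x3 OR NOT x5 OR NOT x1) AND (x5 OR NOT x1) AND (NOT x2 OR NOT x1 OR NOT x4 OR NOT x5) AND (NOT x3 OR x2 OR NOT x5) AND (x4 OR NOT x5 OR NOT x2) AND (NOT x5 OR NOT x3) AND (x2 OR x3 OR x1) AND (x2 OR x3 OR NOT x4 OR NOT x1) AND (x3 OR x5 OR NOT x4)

There are 2^5 = 32 truth assignments over (x1, x2, x3, x4, x5).
Split on x1. With x1 = true, the clauses containing x1 are satisfied and NOT x1 drops from the rest; 0 of the 2^4 = 16 assignments to the other variables satisfy what remains.
With x1 = false, by the same count on the reduced clause set, 3 assignments work.
(One model: x1=F, x2=F, x3=T, x4=T, x5=F.)
Total: 0 + 3 = 3.

3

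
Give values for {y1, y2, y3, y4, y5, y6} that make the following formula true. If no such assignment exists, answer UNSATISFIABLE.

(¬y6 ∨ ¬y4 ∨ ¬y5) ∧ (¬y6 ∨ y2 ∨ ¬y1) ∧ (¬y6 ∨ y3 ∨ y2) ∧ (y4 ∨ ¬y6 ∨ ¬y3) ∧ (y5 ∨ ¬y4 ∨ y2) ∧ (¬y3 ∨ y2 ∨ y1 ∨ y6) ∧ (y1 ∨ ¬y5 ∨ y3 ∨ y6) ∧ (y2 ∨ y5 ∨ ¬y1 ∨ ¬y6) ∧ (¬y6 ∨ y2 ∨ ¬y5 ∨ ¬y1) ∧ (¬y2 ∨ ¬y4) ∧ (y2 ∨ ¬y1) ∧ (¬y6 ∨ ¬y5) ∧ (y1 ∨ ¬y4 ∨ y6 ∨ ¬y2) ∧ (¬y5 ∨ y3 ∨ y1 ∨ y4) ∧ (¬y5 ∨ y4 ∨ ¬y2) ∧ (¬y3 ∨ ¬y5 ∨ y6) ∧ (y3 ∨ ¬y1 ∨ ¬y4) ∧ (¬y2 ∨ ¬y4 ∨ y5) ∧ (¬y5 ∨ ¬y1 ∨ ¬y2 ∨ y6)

Try y2 = True.
Unit clause (¬y4) forces y4 = False.
Unit clause (¬y5) forces y5 = False.
Try y6 = False.
No clause remains; y1, y3 are free.

y1: True,  y2: True,  y3: False,  y4: False,  y5: False,  y6: False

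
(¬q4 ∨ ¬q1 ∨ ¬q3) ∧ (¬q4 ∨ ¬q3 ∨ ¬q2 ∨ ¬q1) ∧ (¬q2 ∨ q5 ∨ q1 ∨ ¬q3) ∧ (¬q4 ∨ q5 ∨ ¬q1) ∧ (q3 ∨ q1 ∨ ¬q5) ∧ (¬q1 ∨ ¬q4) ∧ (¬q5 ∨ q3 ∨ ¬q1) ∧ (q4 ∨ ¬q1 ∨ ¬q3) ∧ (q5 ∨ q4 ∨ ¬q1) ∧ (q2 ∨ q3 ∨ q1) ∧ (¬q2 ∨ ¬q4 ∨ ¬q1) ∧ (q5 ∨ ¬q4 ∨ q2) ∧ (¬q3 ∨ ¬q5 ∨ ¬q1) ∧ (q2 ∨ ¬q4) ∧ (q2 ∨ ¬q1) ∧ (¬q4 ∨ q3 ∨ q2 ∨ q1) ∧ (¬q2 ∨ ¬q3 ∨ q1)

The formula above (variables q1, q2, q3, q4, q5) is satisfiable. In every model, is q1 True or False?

False

Suppose q1 = True.
From the singleton clause (¬q4), q4 = False.
From the singleton clause (¬q3), q3 = False.
From the singleton clause (¬q5), q5 = False.
But (q5) is also a unit clause — contradiction.
So every satisfying assignment has q1 = False.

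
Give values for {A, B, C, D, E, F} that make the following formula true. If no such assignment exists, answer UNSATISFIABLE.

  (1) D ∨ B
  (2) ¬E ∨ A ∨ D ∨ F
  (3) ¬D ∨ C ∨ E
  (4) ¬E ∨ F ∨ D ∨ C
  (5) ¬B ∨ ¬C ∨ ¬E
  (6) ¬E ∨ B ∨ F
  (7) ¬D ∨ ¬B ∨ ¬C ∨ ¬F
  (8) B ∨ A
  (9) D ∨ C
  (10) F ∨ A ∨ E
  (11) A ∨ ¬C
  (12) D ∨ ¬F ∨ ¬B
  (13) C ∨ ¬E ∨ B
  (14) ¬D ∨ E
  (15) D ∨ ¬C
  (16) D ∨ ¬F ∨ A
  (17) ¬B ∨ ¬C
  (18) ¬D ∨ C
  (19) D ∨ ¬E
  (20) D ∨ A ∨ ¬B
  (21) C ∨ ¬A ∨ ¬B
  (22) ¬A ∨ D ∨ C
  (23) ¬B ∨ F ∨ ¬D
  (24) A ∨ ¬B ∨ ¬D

Suppose D = True.
Unit clause (E) forces E = True.
Unit clause (C) forces C = True.
Unit clause (¬B) forces B = False.
Unit clause (F) forces F = True.
Unit clause (A) forces A = True.
This assignment satisfies each clause.

A ↦ True, B ↦ False, C ↦ True, D ↦ True, E ↦ True, F ↦ True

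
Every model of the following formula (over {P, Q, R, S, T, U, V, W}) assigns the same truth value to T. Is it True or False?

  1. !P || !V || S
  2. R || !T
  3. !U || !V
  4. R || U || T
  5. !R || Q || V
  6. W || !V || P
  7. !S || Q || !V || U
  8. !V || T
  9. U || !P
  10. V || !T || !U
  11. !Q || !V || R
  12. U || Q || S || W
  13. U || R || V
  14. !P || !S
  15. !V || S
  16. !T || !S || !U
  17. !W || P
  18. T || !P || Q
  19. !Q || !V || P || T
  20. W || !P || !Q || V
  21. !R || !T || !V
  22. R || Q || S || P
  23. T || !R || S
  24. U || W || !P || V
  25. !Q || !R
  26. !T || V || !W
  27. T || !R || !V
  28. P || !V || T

False

Suppose T = true.
(R) alone gives R = true.
(!V) alone gives V = false.
(Q) alone gives Q = true.
That conflicts with the unit clause (!Q).
So every satisfying assignment has T = False.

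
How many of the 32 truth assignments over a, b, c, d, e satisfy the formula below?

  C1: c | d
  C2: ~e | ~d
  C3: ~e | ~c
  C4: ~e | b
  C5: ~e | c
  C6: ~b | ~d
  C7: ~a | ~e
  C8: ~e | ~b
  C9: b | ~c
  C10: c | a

3

There are 2^5 = 32 truth assignments over (a, b, c, d, e).
Split on e. With e = 1, the clauses containing e are satisfied and ~e drops from the rest; 0 of the 2^4 = 16 assignments to the other variables satisfy what remains.
With e = 0, by the same count on the reduced clause set, 3 assignments work.
(One model: a=F, b=T, c=T, d=F, e=F.)
Total: 0 + 3 = 3.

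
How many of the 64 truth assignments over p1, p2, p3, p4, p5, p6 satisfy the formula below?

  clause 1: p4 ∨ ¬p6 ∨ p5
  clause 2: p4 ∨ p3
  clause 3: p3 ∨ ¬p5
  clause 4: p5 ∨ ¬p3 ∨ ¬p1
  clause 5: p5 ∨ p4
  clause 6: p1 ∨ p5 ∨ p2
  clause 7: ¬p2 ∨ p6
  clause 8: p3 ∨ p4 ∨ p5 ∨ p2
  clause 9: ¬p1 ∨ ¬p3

There are 2^6 = 64 truth assignments over (p1, p2, p3, p4, p5, p6).
Split on p2. With p2 = True, the clauses containing p2 are satisfied and ¬p2 drops from the rest; 5 of the 2^5 = 32 assignments to the other variables satisfy what remains.
With p2 = False, by the same count on the reduced clause set, 6 assignments work.
(One model: p1=F, p2=F, p3=T, p4=F, p5=T, p6=F.)
Total: 5 + 6 = 11.

11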